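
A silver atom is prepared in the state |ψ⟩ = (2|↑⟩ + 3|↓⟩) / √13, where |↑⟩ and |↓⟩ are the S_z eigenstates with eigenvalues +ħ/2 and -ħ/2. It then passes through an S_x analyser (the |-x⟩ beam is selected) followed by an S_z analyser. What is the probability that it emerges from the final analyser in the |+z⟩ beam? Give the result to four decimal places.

First analyser (S_x): P(|-x⟩) = |⟨-x|ψ⟩|² = 1/26.
After stage 1 the state is |-x⟩; P(|+z⟩) = |⟨+z|-x⟩|² = 1/2.
Joint probability = 1/26 × 1/2 = 0.0192.

0.0192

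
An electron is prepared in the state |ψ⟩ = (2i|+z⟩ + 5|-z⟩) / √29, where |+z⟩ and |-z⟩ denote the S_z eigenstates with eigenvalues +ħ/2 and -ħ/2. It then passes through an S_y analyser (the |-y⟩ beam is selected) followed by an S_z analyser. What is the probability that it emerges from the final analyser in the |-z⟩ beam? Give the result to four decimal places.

0.4224

First analyser (S_y): P(|-y⟩) = |⟨-y|ψ⟩|² = 49/58.
After stage 1 the state is |-y⟩; P(|-z⟩) = |⟨-z|-y⟩|² = 1/2.
Joint probability = 49/58 × 1/2 = 0.4224.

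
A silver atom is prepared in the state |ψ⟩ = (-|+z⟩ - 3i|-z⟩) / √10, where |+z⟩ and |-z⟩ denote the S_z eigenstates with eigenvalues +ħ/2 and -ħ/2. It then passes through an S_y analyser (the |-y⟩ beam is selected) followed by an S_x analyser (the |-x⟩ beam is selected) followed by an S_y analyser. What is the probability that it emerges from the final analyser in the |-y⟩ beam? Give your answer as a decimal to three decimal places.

First analyser (S_y): P(|-y⟩) = |⟨-y|ψ⟩|² = 4/20.
After stage 1 the state is |-y⟩; P(|-x⟩) = |⟨-x|-y⟩|² = 1/2.
After stage 2 the state is |-x⟩; P(|-y⟩) = |⟨-y|-x⟩|² = 1/2.
Joint probability = 4/20 × 1/2 × 1/2 = 0.050.

0.050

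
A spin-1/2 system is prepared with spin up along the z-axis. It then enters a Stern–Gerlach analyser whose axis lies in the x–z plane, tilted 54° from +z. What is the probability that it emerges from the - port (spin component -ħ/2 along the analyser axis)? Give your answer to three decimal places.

0.206

For spin-½, the probability of finding spin-up along an axis at angle θ to the initial spin direction is cos²(θ/2); spin-down is sin²(θ/2).
θ = 54°, so P = sin²(27°) ≈ 0.206.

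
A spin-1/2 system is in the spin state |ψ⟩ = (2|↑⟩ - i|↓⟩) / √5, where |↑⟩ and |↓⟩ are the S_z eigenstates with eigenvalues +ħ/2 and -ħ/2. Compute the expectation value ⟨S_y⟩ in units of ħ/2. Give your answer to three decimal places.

⟨σ_y⟩ = 2 Im(a* b)/(|a|²+|b|²) with a = 2, b = -i.
a* b = -2i, so ⟨σ_y⟩ = -4/5.
⟨S_y⟩ = (ħ/2)·⟨σ_y⟩.

-0.800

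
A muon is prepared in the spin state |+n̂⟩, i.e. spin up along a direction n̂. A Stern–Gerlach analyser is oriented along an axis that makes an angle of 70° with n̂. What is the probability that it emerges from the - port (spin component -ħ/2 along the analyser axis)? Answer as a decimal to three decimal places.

0.329

For spin-½, the probability of finding spin-up along an axis at angle θ to the initial spin direction is cos²(θ/2); spin-down is sin²(θ/2).
θ = 70°, so P = sin²(35°) ≈ 0.329.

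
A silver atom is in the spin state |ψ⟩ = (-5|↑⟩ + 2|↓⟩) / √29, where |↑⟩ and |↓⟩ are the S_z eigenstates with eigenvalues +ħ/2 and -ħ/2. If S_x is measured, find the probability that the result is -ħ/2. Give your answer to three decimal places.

|-x⟩ = (|↑⟩ - |↓⟩)/√2, so ⟨-x|ψ⟩ = (-7) / (√2·√29).
P = |-7|² / 58 = 49/58.

0.845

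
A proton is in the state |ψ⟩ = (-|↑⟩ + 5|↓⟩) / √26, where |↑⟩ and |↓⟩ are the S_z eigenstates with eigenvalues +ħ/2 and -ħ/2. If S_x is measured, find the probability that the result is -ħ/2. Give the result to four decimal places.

0.6923

|-x⟩ = (|↑⟩ - |↓⟩)/√2, so ⟨-x|ψ⟩ = (-6) / (√2·√26).
P = |-6|² / 52 = 36/52.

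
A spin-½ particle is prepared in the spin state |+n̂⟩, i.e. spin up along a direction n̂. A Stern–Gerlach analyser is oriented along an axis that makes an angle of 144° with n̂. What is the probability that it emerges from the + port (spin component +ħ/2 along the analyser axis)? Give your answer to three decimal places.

0.095

For spin-½, the probability of finding spin-up along an axis at angle θ to the initial spin direction is cos²(θ/2); spin-down is sin²(θ/2).
θ = 144°, so P = cos²(72°) ≈ 0.095.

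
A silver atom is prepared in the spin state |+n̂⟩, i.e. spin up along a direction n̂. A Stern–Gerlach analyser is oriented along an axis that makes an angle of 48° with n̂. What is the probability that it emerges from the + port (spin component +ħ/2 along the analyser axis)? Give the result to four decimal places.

For spin-½, the probability of finding spin-up along an axis at angle θ to the initial spin direction is cos²(θ/2); spin-down is sin²(θ/2).
θ = 48°, so P = cos²(24°) ≈ 0.8346.

0.8346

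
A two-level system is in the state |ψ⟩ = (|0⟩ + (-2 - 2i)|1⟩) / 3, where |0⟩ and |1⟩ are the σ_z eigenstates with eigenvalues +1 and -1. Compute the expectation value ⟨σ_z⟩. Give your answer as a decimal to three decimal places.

-0.778

⟨σ_z⟩ = |a|² - |b|² divided by |a|²+|b|², with a, b the |0⟩, |1⟩ amplitudes.
= (1 - 8)/9 = -7/9.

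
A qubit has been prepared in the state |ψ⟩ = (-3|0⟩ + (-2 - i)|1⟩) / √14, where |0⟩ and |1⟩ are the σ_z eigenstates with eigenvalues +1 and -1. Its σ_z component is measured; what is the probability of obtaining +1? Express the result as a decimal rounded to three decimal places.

The +1 outcome corresponds to |0⟩. Its amplitude in |ψ⟩ is -3/√14.
P = |-3|² / 14 = 9/14.

0.643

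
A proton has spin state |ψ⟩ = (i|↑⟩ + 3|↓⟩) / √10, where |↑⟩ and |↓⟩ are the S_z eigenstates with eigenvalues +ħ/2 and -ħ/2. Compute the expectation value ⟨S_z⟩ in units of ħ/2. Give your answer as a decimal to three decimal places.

⟨σ_z⟩ = |a|² - |b|² divided by |a|²+|b|², with a, b the |↑⟩, |↓⟩ amplitudes.
= (1 - 9)/10 = -8/10.
⟨S_z⟩ = (ħ/2)·⟨σ_z⟩.

-0.800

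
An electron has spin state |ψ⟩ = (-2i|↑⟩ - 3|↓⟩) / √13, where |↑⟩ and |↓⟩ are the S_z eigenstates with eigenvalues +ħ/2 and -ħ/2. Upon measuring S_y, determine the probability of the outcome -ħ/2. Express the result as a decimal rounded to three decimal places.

0.962

|-y⟩ = (|↑⟩ - i|↓⟩)/√2, so ⟨-y|ψ⟩ = (-5i) / (√2·√13).
P = |-5i|² / 26 = 25/26.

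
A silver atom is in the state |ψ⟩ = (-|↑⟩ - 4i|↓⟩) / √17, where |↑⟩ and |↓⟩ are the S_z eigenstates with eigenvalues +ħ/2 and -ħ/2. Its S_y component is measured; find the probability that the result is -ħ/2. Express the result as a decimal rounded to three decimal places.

|-y⟩ = (|↑⟩ - i|↓⟩)/√2, so ⟨-y|ψ⟩ = (3) / (√2·√17).
P = |3|² / 34 = 9/34.

0.265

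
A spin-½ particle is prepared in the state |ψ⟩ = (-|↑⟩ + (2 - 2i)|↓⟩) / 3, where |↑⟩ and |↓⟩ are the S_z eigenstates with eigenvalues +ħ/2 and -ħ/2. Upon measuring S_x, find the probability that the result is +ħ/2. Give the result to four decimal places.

|+x⟩ = (|↑⟩ + |↓⟩)/√2, so ⟨+x|ψ⟩ = (1 - 2i) / (√2·3).
P = |1 - 2i|² / 18 = 5/18.

0.2778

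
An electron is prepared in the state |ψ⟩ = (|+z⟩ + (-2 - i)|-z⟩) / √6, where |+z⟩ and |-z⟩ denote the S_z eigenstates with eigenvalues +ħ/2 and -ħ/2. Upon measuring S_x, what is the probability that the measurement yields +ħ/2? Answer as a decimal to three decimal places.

|+x⟩ = (|+z⟩ + |-z⟩)/√2, so ⟨+x|ψ⟩ = (-1 - i) / (√2·√6).
P = |-1 - i|² / 12 = 2/12.

0.167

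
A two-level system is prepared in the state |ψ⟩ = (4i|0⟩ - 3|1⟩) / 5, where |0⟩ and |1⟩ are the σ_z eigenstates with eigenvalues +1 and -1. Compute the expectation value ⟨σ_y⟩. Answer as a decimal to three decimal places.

0.960

⟨σ_y⟩ = 2 Im(a* b)/(|a|²+|b|²) with a = 4i, b = -3.
a* b = 12i, so ⟨σ_y⟩ = 24/25.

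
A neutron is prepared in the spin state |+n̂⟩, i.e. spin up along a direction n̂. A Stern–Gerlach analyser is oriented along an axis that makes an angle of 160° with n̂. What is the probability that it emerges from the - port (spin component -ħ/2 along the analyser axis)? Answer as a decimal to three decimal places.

0.970

For spin-½, the probability of finding spin-up along an axis at angle θ to the initial spin direction is cos²(θ/2); spin-down is sin²(θ/2).
θ = 160°, so P = sin²(80°) ≈ 0.970.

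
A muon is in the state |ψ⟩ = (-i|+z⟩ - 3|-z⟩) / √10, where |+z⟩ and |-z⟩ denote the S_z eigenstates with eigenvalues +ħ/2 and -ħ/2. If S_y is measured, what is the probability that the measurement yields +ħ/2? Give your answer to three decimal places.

|+y⟩ = (|+z⟩ + i|-z⟩)/√2, so ⟨+y|ψ⟩ = (2i) / (√2·√10).
P = |2i|² / 20 = 4/20.

0.200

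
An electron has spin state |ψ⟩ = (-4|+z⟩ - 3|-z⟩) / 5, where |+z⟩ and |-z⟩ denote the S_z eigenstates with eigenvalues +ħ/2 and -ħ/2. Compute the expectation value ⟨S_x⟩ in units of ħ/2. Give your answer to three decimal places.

0.960

⟨σ_x⟩ = 2 Re(a* b)/(|a|²+|b|²) with a = -4, b = -3.
a* b = 12, so ⟨σ_x⟩ = 24/25.
⟨S_x⟩ = (ħ/2)·⟨σ_x⟩.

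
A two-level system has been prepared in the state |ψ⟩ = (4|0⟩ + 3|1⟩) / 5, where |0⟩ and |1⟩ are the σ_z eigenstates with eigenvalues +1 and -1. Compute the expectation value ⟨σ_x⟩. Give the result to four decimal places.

0.9600

⟨σ_x⟩ = 2 Re(a* b)/(|a|²+|b|²) with a = 4, b = 3.
a* b = 12, so ⟨σ_x⟩ = 24/25.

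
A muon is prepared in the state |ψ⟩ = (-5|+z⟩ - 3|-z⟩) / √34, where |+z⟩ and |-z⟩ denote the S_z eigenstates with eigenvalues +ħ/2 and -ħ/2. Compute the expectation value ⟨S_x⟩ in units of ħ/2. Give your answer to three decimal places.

⟨σ_x⟩ = 2 Re(a* b)/(|a|²+|b|²) with a = -5, b = -3.
a* b = 15, so ⟨σ_x⟩ = 30/34.
⟨S_x⟩ = (ħ/2)·⟨σ_x⟩.

0.882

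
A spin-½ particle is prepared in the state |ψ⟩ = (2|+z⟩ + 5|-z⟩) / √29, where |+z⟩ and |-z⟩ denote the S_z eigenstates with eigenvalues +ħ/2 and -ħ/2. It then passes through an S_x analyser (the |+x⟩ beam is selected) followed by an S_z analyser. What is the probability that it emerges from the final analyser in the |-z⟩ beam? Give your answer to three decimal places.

0.422

First analyser (S_x): P(|+x⟩) = |⟨+x|ψ⟩|² = 49/58.
After stage 1 the state is |+x⟩; P(|-z⟩) = |⟨-z|+x⟩|² = 1/2.
Joint probability = 49/58 × 1/2 = 0.422.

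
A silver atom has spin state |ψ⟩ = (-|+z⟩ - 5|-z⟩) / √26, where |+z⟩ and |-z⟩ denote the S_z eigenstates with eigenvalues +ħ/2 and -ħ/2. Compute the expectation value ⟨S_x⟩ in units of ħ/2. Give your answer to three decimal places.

0.385

⟨σ_x⟩ = 2 Re(a* b)/(|a|²+|b|²) with a = -1, b = -5.
a* b = 5, so ⟨σ_x⟩ = 10/26.
⟨S_x⟩ = (ħ/2)·⟨σ_x⟩.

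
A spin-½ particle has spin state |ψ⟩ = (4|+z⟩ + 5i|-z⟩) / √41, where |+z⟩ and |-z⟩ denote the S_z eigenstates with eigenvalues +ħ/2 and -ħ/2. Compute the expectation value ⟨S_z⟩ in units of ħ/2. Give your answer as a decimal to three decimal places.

-0.220

⟨σ_z⟩ = |a|² - |b|² divided by |a|²+|b|², with a, b the |+z⟩, |-z⟩ amplitudes.
= (16 - 25)/41 = -9/41.
⟨S_z⟩ = (ħ/2)·⟨σ_z⟩.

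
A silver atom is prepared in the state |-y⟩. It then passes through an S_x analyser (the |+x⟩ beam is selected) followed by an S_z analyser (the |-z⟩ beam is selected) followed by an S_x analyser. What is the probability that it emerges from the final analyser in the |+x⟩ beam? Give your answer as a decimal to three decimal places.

0.125

First analyser (S_x): from |-y⟩, P(|+x⟩) = 1/2.
After stage 1 the state is |+x⟩; P(|-z⟩) = |⟨-z|+x⟩|² = 1/2.
After stage 2 the state is |-z⟩; P(|+x⟩) = |⟨+x|-z⟩|² = 1/2.
Joint probability = 1/2 × 1/2 × 1/2 = 0.125.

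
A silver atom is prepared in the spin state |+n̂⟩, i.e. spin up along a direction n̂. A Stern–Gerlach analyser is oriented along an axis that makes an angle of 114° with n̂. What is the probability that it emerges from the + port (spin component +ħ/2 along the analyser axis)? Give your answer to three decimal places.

0.297

For spin-½, the probability of finding spin-up along an axis at angle θ to the initial spin direction is cos²(θ/2); spin-down is sin²(θ/2).
θ = 114°, so P = cos²(57°) ≈ 0.297.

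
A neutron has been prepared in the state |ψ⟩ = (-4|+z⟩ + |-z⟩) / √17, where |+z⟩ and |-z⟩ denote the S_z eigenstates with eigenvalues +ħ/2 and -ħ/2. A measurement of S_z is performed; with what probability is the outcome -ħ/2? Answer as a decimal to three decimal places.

0.059

The -ħ/2 outcome corresponds to |-z⟩. Its amplitude in |ψ⟩ is 1/√17.
P = |1|² / 17 = 1/17.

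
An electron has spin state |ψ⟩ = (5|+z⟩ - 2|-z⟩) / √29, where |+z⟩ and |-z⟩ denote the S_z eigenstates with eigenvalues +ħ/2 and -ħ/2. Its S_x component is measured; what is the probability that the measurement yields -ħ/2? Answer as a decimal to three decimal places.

|-x⟩ = (|+z⟩ - |-z⟩)/√2, so ⟨-x|ψ⟩ = (7) / (√2·√29).
P = |7|² / 58 = 49/58.

0.845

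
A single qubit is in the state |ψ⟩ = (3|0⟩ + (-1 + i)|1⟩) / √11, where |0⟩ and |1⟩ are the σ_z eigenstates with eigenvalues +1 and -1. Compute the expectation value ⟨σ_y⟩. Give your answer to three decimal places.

0.545

⟨σ_y⟩ = 2 Im(a* b)/(|a|²+|b|²) with a = 3, b = (-1 + i).
a* b = (-3 + 3i), so ⟨σ_y⟩ = 6/11.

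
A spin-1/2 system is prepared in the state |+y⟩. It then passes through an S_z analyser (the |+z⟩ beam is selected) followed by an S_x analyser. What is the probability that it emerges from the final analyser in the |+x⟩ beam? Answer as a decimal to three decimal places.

0.250

First analyser (S_z): from |+y⟩, P(|+z⟩) = 1/2.
After stage 1 the state is |+z⟩; P(|+x⟩) = |⟨+x|+z⟩|² = 1/2.
Joint probability = 1/2 × 1/2 = 0.250.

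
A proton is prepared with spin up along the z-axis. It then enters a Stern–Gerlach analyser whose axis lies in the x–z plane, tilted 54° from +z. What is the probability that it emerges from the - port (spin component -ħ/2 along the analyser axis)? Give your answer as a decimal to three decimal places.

0.206

For spin-½, the probability of finding spin-up along an axis at angle θ to the initial spin direction is cos²(θ/2); spin-down is sin²(θ/2).
θ = 54°, so P = sin²(27°) ≈ 0.206.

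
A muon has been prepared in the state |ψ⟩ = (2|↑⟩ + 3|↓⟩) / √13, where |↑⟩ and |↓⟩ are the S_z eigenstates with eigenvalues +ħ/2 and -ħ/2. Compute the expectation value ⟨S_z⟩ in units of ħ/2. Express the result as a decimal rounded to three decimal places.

⟨σ_z⟩ = |a|² - |b|² divided by |a|²+|b|², with a, b the |↑⟩, |↓⟩ amplitudes.
= (4 - 9)/13 = -5/13.
⟨S_z⟩ = (ħ/2)·⟨σ_z⟩.

-0.385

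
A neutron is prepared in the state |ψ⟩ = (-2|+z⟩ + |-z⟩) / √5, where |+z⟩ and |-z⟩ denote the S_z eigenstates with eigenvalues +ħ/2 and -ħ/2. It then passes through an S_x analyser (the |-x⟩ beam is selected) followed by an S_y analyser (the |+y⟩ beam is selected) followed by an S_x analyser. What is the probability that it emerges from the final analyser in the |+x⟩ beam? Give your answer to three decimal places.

First analyser (S_x): P(|-x⟩) = |⟨-x|ψ⟩|² = 9/10.
After stage 1 the state is |-x⟩; P(|+y⟩) = |⟨+y|-x⟩|² = 1/2.
After stage 2 the state is |+y⟩; P(|+x⟩) = |⟨+x|+y⟩|² = 1/2.
Joint probability = 9/10 × 1/2 × 1/2 = 0.225.

0.225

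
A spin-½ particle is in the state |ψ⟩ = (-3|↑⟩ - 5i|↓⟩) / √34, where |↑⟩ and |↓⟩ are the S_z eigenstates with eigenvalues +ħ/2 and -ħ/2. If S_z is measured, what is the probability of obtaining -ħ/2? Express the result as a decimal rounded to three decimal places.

0.735

The -ħ/2 outcome corresponds to |↓⟩. Its amplitude in |ψ⟩ is -5i/√34.
P = |-5i|² / 34 = 25/34.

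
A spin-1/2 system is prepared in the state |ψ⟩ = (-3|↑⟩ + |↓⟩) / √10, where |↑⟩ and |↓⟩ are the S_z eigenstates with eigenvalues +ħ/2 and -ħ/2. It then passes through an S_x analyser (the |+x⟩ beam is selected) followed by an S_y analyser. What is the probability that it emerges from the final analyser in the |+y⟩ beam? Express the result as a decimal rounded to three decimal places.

0.100

First analyser (S_x): P(|+x⟩) = |⟨+x|ψ⟩|² = 4/20.
After stage 1 the state is |+x⟩; P(|+y⟩) = |⟨+y|+x⟩|² = 1/2.
Joint probability = 4/20 × 1/2 = 0.100.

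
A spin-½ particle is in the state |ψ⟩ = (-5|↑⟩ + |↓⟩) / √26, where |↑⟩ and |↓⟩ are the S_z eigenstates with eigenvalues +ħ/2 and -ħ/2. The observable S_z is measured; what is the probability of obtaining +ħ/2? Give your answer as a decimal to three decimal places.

The +ħ/2 outcome corresponds to |↑⟩. Its amplitude in |ψ⟩ is -5/√26.
P = |-5|² / 26 = 25/26.

0.962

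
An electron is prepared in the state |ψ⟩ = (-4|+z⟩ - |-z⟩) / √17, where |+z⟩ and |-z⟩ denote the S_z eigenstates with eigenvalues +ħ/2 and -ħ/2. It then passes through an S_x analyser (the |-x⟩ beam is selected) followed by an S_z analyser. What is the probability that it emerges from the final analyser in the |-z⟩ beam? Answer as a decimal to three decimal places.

First analyser (S_x): P(|-x⟩) = |⟨-x|ψ⟩|² = 9/34.
After stage 1 the state is |-x⟩; P(|-z⟩) = |⟨-z|-x⟩|² = 1/2.
Joint probability = 9/34 × 1/2 = 0.132.

0.132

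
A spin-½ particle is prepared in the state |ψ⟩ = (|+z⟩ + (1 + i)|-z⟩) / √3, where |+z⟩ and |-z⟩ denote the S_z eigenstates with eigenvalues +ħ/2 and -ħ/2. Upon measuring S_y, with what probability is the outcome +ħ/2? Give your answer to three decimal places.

|+y⟩ = (|+z⟩ + i|-z⟩)/√2, so ⟨+y|ψ⟩ = (2 - i) / (√2·√3).
P = |2 - i|² / 6 = 5/6.

0.833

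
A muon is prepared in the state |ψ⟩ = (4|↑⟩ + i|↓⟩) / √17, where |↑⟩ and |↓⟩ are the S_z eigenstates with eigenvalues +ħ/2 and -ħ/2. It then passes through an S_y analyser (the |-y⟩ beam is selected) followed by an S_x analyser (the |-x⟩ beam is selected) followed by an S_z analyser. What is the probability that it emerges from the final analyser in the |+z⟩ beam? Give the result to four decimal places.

First analyser (S_y): P(|-y⟩) = |⟨-y|ψ⟩|² = 9/34.
After stage 1 the state is |-y⟩; P(|-x⟩) = |⟨-x|-y⟩|² = 1/2.
After stage 2 the state is |-x⟩; P(|+z⟩) = |⟨+z|-x⟩|² = 1/2.
Joint probability = 9/34 × 1/2 × 1/2 = 0.0662.

0.0662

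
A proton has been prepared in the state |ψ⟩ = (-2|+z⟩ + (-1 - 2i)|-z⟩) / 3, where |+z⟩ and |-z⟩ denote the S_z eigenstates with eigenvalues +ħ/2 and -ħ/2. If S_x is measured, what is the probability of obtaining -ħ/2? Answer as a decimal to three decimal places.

0.278

|-x⟩ = (|+z⟩ - |-z⟩)/√2, so ⟨-x|ψ⟩ = (-1 + 2i) / (√2·3).
P = |-1 + 2i|² / 18 = 5/18.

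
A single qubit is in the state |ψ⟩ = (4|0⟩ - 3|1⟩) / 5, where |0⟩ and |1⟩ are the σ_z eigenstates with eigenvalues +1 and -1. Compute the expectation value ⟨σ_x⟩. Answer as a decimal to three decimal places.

⟨σ_x⟩ = 2 Re(a* b)/(|a|²+|b|²) with a = 4, b = -3.
a* b = -12, so ⟨σ_x⟩ = -24/25.

-0.960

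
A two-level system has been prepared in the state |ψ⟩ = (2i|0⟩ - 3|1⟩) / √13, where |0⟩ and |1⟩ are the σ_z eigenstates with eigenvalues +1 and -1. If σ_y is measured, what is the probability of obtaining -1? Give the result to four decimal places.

|-y⟩ = (|0⟩ - i|1⟩)/√2, so ⟨-y|ψ⟩ = (-i) / (√2·√13).
P = |-i|² / 26 = 1/26.

0.0385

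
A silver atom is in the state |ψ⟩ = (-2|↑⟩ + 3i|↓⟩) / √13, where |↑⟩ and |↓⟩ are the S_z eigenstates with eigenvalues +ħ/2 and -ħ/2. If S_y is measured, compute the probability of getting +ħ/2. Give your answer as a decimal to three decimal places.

|+y⟩ = (|↑⟩ + i|↓⟩)/√2, so ⟨+y|ψ⟩ = (1) / (√2·√13).
P = |1|² / 26 = 1/26.

0.038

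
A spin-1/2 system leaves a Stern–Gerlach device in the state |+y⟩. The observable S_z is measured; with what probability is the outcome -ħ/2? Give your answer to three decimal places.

0.500

In the S_z basis, |+y⟩ = (|↑⟩ + i|↓⟩)/√2 and |-z⟩ = |↓⟩.
|⟨-z|+y⟩|² = 1/2.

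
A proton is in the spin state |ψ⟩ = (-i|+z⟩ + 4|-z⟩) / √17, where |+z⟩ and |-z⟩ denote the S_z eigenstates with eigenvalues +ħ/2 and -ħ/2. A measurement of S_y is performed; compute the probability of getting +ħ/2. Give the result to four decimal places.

|+y⟩ = (|+z⟩ + i|-z⟩)/√2, so ⟨+y|ψ⟩ = (-5i) / (√2·√17).
P = |-5i|² / 34 = 25/34.

0.7353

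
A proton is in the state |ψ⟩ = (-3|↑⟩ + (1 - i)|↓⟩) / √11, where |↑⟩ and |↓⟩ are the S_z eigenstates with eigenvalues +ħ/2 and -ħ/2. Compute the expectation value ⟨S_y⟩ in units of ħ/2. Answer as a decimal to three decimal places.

⟨σ_y⟩ = 2 Im(a* b)/(|a|²+|b|²) with a = -3, b = (1 - i).
a* b = (-3 + 3i), so ⟨σ_y⟩ = 6/11.
⟨S_y⟩ = (ħ/2)·⟨σ_y⟩.

0.545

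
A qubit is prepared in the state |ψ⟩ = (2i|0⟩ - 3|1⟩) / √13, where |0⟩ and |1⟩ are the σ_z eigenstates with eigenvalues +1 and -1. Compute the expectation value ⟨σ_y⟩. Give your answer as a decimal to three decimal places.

⟨σ_y⟩ = 2 Im(a* b)/(|a|²+|b|²) with a = 2i, b = -3.
a* b = 6i, so ⟨σ_y⟩ = 12/13.

0.923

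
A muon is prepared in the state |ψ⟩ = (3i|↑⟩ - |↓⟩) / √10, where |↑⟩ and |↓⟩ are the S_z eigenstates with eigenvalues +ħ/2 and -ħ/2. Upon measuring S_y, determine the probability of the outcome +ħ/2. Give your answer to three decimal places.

|+y⟩ = (|↑⟩ + i|↓⟩)/√2, so ⟨+y|ψ⟩ = (4i) / (√2·√10).
P = |4i|² / 20 = 16/20.

0.800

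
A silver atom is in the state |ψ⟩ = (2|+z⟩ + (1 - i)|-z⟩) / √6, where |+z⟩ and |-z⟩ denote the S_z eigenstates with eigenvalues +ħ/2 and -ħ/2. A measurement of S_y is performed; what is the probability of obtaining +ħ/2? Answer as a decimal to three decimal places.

0.167

|+y⟩ = (|+z⟩ + i|-z⟩)/√2, so ⟨+y|ψ⟩ = (1 - i) / (√2·√6).
P = |1 - i|² / 12 = 2/12.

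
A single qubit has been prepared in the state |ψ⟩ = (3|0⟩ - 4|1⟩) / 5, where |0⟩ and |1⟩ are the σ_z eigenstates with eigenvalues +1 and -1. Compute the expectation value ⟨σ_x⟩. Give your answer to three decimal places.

⟨σ_x⟩ = 2 Re(a* b)/(|a|²+|b|²) with a = 3, b = -4.
a* b = -12, so ⟨σ_x⟩ = -24/25.

-0.960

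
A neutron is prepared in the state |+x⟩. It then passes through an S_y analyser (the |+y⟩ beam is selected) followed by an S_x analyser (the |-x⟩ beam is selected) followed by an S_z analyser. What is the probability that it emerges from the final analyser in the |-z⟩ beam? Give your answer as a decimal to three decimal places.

0.125

First analyser (S_y): from |+x⟩, P(|+y⟩) = 1/2.
After stage 1 the state is |+y⟩; P(|-x⟩) = |⟨-x|+y⟩|² = 1/2.
After stage 2 the state is |-x⟩; P(|-z⟩) = |⟨-z|-x⟩|² = 1/2.
Joint probability = 1/2 × 1/2 × 1/2 = 0.125.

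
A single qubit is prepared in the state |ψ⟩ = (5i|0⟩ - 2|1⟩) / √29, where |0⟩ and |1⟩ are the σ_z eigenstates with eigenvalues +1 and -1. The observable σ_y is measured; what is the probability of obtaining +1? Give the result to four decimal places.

|+y⟩ = (|0⟩ + i|1⟩)/√2, so ⟨+y|ψ⟩ = (7i) / (√2·√29).
P = |7i|² / 58 = 49/58.

0.8448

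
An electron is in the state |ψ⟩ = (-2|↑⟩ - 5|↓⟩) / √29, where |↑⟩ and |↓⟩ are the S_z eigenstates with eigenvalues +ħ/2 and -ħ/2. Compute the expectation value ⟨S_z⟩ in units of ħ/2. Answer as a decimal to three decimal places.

-0.724

⟨σ_z⟩ = |a|² - |b|² divided by |a|²+|b|², with a, b the |↑⟩, |↓⟩ amplitudes.
= (4 - 25)/29 = -21/29.
⟨S_z⟩ = (ħ/2)·⟨σ_z⟩.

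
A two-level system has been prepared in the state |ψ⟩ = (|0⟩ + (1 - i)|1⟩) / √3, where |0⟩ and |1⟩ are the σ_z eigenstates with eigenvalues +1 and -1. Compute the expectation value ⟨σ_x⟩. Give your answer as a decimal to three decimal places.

⟨σ_x⟩ = 2 Re(a* b)/(|a|²+|b|²) with a = 1, b = (1 - i).
a* b = (1 - i), so ⟨σ_x⟩ = 2/3.

0.667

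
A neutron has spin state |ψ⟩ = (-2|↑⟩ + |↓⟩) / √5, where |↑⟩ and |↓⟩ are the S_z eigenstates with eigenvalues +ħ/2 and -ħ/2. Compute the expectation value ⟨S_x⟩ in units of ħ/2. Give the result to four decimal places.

-0.8000

⟨σ_x⟩ = 2 Re(a* b)/(|a|²+|b|²) with a = -2, b = 1.
a* b = -2, so ⟨σ_x⟩ = -4/5.
⟨S_x⟩ = (ħ/2)·⟨σ_x⟩.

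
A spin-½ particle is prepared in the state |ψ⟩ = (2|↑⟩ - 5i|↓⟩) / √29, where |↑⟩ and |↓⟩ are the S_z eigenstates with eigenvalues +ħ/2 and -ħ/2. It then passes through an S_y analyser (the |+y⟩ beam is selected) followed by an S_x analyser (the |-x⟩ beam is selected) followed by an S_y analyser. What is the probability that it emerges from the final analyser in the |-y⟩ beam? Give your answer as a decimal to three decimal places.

0.039

First analyser (S_y): P(|+y⟩) = |⟨+y|ψ⟩|² = 9/58.
After stage 1 the state is |+y⟩; P(|-x⟩) = |⟨-x|+y⟩|² = 1/2.
After stage 2 the state is |-x⟩; P(|-y⟩) = |⟨-y|-x⟩|² = 1/2.
Joint probability = 9/58 × 1/2 × 1/2 = 0.039.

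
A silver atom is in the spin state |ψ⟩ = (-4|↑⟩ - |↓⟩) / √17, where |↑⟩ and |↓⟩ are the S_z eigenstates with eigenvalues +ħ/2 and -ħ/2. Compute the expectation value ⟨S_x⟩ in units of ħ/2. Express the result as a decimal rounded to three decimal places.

0.471

⟨σ_x⟩ = 2 Re(a* b)/(|a|²+|b|²) with a = -4, b = -1.
a* b = 4, so ⟨σ_x⟩ = 8/17.
⟨S_x⟩ = (ħ/2)·⟨σ_x⟩.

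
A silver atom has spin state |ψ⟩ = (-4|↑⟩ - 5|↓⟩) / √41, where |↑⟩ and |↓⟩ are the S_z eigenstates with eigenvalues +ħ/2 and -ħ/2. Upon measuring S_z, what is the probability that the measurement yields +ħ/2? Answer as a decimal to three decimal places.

The +ħ/2 outcome corresponds to |↑⟩. Its amplitude in |ψ⟩ is -4/√41.
P = |-4|² / 41 = 16/41.

0.390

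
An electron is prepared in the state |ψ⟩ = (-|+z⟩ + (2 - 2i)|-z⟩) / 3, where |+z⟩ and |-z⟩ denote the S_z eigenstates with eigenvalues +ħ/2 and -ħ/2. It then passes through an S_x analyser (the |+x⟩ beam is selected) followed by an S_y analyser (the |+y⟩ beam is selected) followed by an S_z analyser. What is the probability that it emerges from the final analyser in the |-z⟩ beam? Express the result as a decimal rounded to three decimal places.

0.069

First analyser (S_x): P(|+x⟩) = |⟨+x|ψ⟩|² = 5/18.
After stage 1 the state is |+x⟩; P(|+y⟩) = |⟨+y|+x⟩|² = 1/2.
After stage 2 the state is |+y⟩; P(|-z⟩) = |⟨-z|+y⟩|² = 1/2.
Joint probability = 5/18 × 1/2 × 1/2 = 0.069.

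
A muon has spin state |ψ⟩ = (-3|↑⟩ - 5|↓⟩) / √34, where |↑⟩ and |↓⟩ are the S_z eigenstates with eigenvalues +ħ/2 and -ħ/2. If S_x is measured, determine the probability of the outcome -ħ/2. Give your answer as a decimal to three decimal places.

|-x⟩ = (|↑⟩ - |↓⟩)/√2, so ⟨-x|ψ⟩ = (2) / (√2·√34).
P = |2|² / 68 = 4/68.

0.059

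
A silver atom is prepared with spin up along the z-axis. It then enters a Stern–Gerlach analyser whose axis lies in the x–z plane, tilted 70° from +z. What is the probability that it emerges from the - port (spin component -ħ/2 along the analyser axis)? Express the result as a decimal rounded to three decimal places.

For spin-½, the probability of finding spin-up along an axis at angle θ to the initial spin direction is cos²(θ/2); spin-down is sin²(θ/2).
θ = 70°, so P = sin²(35°) ≈ 0.329.

0.329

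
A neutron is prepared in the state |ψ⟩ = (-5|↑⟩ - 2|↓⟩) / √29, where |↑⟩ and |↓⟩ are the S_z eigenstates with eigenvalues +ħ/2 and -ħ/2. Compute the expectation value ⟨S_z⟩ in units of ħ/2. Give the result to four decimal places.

0.7241

⟨σ_z⟩ = |a|² - |b|² divided by |a|²+|b|², with a, b the |↑⟩, |↓⟩ amplitudes.
= (25 - 4)/29 = 21/29.
⟨S_z⟩ = (ħ/2)·⟨σ_z⟩.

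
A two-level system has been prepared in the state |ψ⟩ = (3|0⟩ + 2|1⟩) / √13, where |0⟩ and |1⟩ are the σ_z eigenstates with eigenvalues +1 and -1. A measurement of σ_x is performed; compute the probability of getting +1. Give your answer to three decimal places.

|+x⟩ = (|0⟩ + |1⟩)/√2, so ⟨+x|ψ⟩ = (5) / (√2·√13).
P = |5|² / 26 = 25/26.

0.962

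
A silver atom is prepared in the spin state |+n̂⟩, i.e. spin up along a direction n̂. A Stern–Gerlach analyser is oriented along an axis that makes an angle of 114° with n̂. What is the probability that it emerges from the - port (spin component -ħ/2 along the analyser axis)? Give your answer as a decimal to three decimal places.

0.703

For spin-½, the probability of finding spin-up along an axis at angle θ to the initial spin direction is cos²(θ/2); spin-down is sin²(θ/2).
θ = 114°, so P = sin²(57°) ≈ 0.703.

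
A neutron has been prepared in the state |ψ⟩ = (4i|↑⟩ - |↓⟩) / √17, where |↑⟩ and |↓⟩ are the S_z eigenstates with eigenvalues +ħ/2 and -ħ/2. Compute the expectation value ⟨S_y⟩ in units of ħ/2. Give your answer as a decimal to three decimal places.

⟨σ_y⟩ = 2 Im(a* b)/(|a|²+|b|²) with a = 4i, b = -1.
a* b = 4i, so ⟨σ_y⟩ = 8/17.
⟨S_y⟩ = (ħ/2)·⟨σ_y⟩.

0.471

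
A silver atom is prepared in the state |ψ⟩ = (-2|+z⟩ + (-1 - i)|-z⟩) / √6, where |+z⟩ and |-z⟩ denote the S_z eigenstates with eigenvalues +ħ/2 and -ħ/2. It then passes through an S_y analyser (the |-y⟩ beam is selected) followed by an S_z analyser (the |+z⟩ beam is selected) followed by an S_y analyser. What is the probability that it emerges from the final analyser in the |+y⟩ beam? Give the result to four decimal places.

First analyser (S_y): P(|-y⟩) = |⟨-y|ψ⟩|² = 2/12.
After stage 1 the state is |-y⟩; P(|+z⟩) = |⟨+z|-y⟩|² = 1/2.
After stage 2 the state is |+z⟩; P(|+y⟩) = |⟨+y|+z⟩|² = 1/2.
Joint probability = 2/12 × 1/2 × 1/2 = 0.0417.

0.0417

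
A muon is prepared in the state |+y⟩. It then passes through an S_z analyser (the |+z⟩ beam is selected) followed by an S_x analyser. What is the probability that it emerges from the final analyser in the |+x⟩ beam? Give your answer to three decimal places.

0.250

First analyser (S_z): from |+y⟩, P(|+z⟩) = 1/2.
After stage 1 the state is |+z⟩; P(|+x⟩) = |⟨+x|+z⟩|² = 1/2.
Joint probability = 1/2 × 1/2 = 0.250.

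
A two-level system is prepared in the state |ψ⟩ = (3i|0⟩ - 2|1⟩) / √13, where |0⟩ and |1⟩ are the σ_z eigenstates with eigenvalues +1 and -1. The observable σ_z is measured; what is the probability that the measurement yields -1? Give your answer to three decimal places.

0.308

The -1 outcome corresponds to |1⟩. Its amplitude in |ψ⟩ is -2/√13.
P = |-2|² / 13 = 4/13.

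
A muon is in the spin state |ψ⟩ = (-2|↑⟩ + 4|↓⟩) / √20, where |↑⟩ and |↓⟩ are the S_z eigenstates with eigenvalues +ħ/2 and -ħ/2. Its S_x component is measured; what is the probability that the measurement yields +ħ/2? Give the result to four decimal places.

|+x⟩ = (|↑⟩ + |↓⟩)/√2, so ⟨+x|ψ⟩ = (2) / (√2·√20).
P = |2|² / 40 = 4/40.

0.1000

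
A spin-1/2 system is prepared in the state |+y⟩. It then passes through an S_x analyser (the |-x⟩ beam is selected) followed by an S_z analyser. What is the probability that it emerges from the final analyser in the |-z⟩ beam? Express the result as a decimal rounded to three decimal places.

First analyser (S_x): from |+y⟩, P(|-x⟩) = 1/2.
After stage 1 the state is |-x⟩; P(|-z⟩) = |⟨-z|-x⟩|² = 1/2.
Joint probability = 1/2 × 1/2 = 0.250.

0.250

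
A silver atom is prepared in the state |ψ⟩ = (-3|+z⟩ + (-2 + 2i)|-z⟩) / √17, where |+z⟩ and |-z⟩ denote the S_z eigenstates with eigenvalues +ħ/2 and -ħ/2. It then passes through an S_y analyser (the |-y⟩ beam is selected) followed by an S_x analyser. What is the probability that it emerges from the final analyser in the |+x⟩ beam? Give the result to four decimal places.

First analyser (S_y): P(|-y⟩) = |⟨-y|ψ⟩|² = 29/34.
After stage 1 the state is |-y⟩; P(|+x⟩) = |⟨+x|-y⟩|² = 1/2.
Joint probability = 29/34 × 1/2 = 0.4265.

0.4265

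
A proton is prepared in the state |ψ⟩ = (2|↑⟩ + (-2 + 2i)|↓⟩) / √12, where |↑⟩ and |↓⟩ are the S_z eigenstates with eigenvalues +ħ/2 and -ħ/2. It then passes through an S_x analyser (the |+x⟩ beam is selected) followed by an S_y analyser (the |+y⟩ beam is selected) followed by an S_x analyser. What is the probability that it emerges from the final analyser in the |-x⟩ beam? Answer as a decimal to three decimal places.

0.042

First analyser (S_x): P(|+x⟩) = |⟨+x|ψ⟩|² = 4/24.
After stage 1 the state is |+x⟩; P(|+y⟩) = |⟨+y|+x⟩|² = 1/2.
After stage 2 the state is |+y⟩; P(|-x⟩) = |⟨-x|+y⟩|² = 1/2.
Joint probability = 4/24 × 1/2 × 1/2 = 0.042.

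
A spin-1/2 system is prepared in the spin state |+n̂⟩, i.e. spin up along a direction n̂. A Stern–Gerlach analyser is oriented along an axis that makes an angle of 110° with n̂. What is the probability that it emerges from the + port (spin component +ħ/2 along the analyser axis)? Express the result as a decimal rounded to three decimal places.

For spin-½, the probability of finding spin-up along an axis at angle θ to the initial spin direction is cos²(θ/2); spin-down is sin²(θ/2).
θ = 110°, so P = cos²(55°) ≈ 0.329.

0.329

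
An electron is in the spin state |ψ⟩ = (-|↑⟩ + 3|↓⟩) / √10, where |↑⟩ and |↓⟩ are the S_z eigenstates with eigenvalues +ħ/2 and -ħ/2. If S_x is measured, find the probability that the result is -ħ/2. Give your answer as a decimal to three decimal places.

|-x⟩ = (|↑⟩ - |↓⟩)/√2, so ⟨-x|ψ⟩ = (-4) / (√2·√10).
P = |-4|² / 20 = 16/20.

0.800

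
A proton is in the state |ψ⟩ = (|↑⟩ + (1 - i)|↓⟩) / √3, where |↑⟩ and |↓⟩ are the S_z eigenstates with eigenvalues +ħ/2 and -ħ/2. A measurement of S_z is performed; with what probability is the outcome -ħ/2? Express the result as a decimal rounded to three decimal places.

The -ħ/2 outcome corresponds to |↓⟩. Its amplitude in |ψ⟩ is (1 - i)/√3.
P = |1 - i|² / 3 = 2/3.

0.667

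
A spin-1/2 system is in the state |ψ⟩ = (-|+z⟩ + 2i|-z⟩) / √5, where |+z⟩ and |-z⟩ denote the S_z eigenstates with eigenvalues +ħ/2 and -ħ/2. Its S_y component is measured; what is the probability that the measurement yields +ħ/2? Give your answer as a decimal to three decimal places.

0.100

|+y⟩ = (|+z⟩ + i|-z⟩)/√2, so ⟨+y|ψ⟩ = (1) / (√2·√5).
P = |1|² / 10 = 1/10.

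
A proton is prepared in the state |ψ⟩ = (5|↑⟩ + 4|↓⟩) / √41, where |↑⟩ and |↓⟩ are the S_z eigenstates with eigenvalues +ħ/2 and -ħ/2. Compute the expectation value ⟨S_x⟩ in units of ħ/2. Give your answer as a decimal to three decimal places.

0.976

⟨σ_x⟩ = 2 Re(a* b)/(|a|²+|b|²) with a = 5, b = 4.
a* b = 20, so ⟨σ_x⟩ = 40/41.
⟨S_x⟩ = (ħ/2)·⟨σ_x⟩.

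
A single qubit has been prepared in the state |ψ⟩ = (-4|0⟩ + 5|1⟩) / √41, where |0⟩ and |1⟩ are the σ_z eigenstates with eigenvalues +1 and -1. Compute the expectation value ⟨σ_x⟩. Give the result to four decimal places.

-0.9756

⟨σ_x⟩ = 2 Re(a* b)/(|a|²+|b|²) with a = -4, b = 5.
a* b = -20, so ⟨σ_x⟩ = -40/41.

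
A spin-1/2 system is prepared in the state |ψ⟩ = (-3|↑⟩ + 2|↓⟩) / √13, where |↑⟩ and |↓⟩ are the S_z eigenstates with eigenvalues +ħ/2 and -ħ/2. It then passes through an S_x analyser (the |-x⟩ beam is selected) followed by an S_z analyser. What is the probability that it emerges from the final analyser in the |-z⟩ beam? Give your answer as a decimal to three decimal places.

0.481

First analyser (S_x): P(|-x⟩) = |⟨-x|ψ⟩|² = 25/26.
After stage 1 the state is |-x⟩; P(|-z⟩) = |⟨-z|-x⟩|² = 1/2.
Joint probability = 25/26 × 1/2 = 0.481.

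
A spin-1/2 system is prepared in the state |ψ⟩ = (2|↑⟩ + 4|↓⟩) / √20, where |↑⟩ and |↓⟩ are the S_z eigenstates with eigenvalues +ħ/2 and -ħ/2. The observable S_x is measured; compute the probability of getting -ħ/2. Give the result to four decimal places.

|-x⟩ = (|↑⟩ - |↓⟩)/√2, so ⟨-x|ψ⟩ = (-2) / (√2·√20).
P = |-2|² / 40 = 4/40.

0.1000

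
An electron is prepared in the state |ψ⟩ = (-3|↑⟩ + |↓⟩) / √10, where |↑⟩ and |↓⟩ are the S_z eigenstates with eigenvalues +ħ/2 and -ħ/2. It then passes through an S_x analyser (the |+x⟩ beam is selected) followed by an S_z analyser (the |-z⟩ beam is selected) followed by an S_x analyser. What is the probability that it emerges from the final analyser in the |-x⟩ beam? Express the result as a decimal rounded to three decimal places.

First analyser (S_x): P(|+x⟩) = |⟨+x|ψ⟩|² = 4/20.
After stage 1 the state is |+x⟩; P(|-z⟩) = |⟨-z|+x⟩|² = 1/2.
After stage 2 the state is |-z⟩; P(|-x⟩) = |⟨-x|-z⟩|² = 1/2.
Joint probability = 4/20 × 1/2 × 1/2 = 0.050.

0.050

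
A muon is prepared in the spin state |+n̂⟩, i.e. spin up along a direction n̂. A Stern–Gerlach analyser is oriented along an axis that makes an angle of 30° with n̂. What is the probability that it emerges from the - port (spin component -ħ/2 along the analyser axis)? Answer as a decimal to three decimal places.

For spin-½, the probability of finding spin-up along an axis at angle θ to the initial spin direction is cos²(θ/2); spin-down is sin²(θ/2).
θ = 30°, so P = sin²(15°) ≈ 0.067.

0.067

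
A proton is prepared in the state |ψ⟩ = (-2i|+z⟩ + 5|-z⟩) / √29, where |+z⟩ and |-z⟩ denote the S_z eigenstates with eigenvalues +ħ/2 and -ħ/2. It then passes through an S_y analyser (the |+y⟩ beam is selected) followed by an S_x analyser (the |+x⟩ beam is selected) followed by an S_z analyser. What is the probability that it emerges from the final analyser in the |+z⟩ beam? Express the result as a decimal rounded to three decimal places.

0.211

First analyser (S_y): P(|+y⟩) = |⟨+y|ψ⟩|² = 49/58.
After stage 1 the state is |+y⟩; P(|+x⟩) = |⟨+x|+y⟩|² = 1/2.
After stage 2 the state is |+x⟩; P(|+z⟩) = |⟨+z|+x⟩|² = 1/2.
Joint probability = 49/58 × 1/2 × 1/2 = 0.211.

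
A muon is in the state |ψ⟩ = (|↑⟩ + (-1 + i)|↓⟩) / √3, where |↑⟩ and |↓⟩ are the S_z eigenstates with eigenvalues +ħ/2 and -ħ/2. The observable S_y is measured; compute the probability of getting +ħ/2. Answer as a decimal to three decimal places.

0.833

|+y⟩ = (|↑⟩ + i|↓⟩)/√2, so ⟨+y|ψ⟩ = (2 + i) / (√2·√3).
P = |2 + i|² / 6 = 5/6.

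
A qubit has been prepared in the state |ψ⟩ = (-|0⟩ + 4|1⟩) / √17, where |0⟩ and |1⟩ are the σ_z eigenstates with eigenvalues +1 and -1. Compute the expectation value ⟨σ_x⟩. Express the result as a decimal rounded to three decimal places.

⟨σ_x⟩ = 2 Re(a* b)/(|a|²+|b|²) with a = -1, b = 4.
a* b = -4, so ⟨σ_x⟩ = -8/17.

-0.471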